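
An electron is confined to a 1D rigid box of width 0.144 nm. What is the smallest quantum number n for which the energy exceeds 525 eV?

E_1 = h²/(8m_eL²) = 2.905×10^-18 J = 18.13 eV.
Need n² > 525/18.13 = 28.96, i.e. n > 5.381.
The smallest integer satisfying this is n = 6.

n = 6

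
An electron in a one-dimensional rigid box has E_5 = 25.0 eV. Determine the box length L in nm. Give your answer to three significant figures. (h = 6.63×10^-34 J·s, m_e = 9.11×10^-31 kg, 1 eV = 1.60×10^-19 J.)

From E_n = n²h²/(8m_eL²), L = n·h/√(8m_eE_n).
E_5 = 25.0 eV = 4.000×10^-18 J, so L = 5·6.63×10^-34/√(8·9.11×10^-31·4.000×10^-18) = 6.14×10^-10 m = 0.614 nm.

L = 0.614 nm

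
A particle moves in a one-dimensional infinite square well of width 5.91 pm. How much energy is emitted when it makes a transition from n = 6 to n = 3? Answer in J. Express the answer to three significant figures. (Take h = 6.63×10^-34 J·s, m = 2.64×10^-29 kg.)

|ΔE| = 1.61×10^-15 J

E_1 = h²/(8mL²) = 5.959×10^-17 J.
|ΔE| = |6² − 3²|·E_1 = 27·5.959×10^-17 J = 1.61×10^-15 J.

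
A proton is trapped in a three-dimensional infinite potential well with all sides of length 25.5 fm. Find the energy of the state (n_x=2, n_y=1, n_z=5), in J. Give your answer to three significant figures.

E = 1.51×10^-12 J

For a 3D rectangular well E = (h²/8m_p)·Σ n_i²/L_i² = (6.626×10^-34)²/(8·1.673×10^-27) · [2²/(25.5 fm)² + 1²/(25.5 fm)² + 5²/(25.5 fm)²].
Evaluating gives E = 1.51×10^-12 J.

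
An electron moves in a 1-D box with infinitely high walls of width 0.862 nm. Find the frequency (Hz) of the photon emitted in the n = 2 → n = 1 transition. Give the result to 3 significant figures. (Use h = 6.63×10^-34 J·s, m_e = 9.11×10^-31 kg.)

f = 3.67×10^14 Hz

E_1 = h²/(8m_eL²) = 8.117×10^-20 J and ΔE = (2² − 1²)E_1 = 2.435×10^-19 J.
f = ΔE/h = 2.435×10^-19/6.63×10^-34 = 3.67×10^14 Hz.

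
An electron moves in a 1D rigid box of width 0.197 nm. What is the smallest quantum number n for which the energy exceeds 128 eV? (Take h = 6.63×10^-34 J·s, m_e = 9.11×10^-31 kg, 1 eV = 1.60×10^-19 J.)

E_1 = h²/(8m_eL²) = 1.554×10^-18 J = 9.713 eV.
Need n² > 128/9.713 = 13.18, i.e. n > 3.630.
The smallest integer satisfying this is n = 4.

n = 4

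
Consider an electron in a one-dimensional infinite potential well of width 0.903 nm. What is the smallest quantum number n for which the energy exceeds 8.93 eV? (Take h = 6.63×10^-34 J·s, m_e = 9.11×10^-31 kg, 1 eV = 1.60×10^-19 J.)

E_1 = h²/(8m_eL²) = 7.397×10^-20 J = 0.4623 eV.
Need n² > 8.93/0.4623 = 19.32, i.e. n > 4.395.
The smallest integer satisfying this is n = 5.

n = 5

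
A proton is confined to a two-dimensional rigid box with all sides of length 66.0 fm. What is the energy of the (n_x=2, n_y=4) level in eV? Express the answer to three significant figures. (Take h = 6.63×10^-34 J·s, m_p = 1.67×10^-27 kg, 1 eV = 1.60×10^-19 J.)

For a 2D rectangular well E = (h²/8m_p)·Σ n_i²/L_i² = (6.63×10^-34)²/(8·1.67×10^-27) · [2²/(66.0 fm)² + 4²/(66.0 fm)²].
Evaluating gives E = 1.511×10^-13 J = 9.44×10^5 eV.

E = 9.44×10^5 eV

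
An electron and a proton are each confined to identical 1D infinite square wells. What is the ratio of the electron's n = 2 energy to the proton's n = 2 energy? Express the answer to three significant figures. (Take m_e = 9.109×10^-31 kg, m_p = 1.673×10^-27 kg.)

1.84×10^3

E_n ∝ 1/m at fixed n and L, so the ratio is m_p/m_e = 1.673×10^-27/9.109×10^-31 = 1.84×10^3.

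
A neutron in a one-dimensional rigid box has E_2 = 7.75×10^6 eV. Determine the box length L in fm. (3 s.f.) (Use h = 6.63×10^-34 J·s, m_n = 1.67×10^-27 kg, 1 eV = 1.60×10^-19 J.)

From E_n = n²h²/(8m_nL²), L = n·h/√(8m_nE_n).
E_2 = 7.75×10^6 eV = 1.240×10^-12 J, so L = 2·6.63×10^-34/√(8·1.67×10^-27·1.240×10^-12) = 1.03×10^-14 m = 10.3 fm.

L = 10.3 fm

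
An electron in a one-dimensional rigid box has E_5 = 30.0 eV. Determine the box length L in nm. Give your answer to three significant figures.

From E_n = n²h²/(8m_eL²), L = n·h/√(8m_eE_n).
E_5 = 30.0 eV = 4.806×10^-18 J, so L = 5·6.626×10^-34/√(8·9.109×10^-31·4.806×10^-18) = 5.60×10^-10 m = 0.560 nm.

L = 0.560 nm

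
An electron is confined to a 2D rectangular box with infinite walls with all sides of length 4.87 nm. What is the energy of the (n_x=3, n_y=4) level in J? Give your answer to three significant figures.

For a 2D rectangular well E = (h²/8m_e)·Σ n_i²/L_i² = (6.626×10^-34)²/(8·9.109×10^-31) · [3²/(4.87 nm)² + 4²/(4.87 nm)²].
Evaluating gives E = 6.35×10^-20 J.

E = 6.35×10^-20 J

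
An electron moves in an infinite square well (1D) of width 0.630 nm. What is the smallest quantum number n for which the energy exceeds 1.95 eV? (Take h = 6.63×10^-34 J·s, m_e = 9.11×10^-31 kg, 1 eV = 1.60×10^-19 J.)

E_1 = h²/(8m_eL²) = 1.520×10^-19 J = 0.9500 eV.
Need n² > 1.95/0.9500 = 2.053, i.e. n > 1.433.
The smallest integer satisfying this is n = 2.

n = 2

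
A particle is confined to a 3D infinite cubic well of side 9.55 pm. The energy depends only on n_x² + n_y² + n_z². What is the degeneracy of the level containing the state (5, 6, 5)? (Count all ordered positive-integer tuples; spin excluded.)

The level has n_x² + n_y² + n_z² = 86. The ordered positive-integer solutions are (1, 2, 9), (1, 6, 7), (1, 7, 6), (1, 9, 2), (2, 1, 9), (2, 9, 1), (5, 5, 6), (5, 6, 5), (6, 1, 7), (6, 5, 5), (6, 7, 1), (7, 1, 6), (7, 6, 1), (9, 1, 2), (9, 2, 1).
That gives 15 states.

degeneracy = 15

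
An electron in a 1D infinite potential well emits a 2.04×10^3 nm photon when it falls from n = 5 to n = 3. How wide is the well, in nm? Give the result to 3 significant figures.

L = 3.15 nm

The photon carries ΔE = hc/λ = 6.626×10^-34·2.998×10^8/2.04×10^-6 m = 9.738×10^-20 J.
Since ΔE = (5² − 3²)E_1, E_1 = 6.086×10^-21 J, and L = h/√(8m_eE_1) = 3.15×10^-9 m = 3.15 nm.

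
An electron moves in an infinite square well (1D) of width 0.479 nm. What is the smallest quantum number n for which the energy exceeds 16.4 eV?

n = 4

E_1 = h²/(8m_eL²) = 2.626×10^-19 J = 1.639 eV.
Need n² > 16.4/1.639 = 10.01, i.e. n > 3.164.
The smallest integer satisfying this is n = 4.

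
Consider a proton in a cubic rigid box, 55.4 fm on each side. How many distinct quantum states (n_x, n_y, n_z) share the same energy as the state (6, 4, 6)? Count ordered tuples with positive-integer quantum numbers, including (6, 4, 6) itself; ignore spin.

degeneracy = 3

The level has n_x² + n_y² + n_z² = 88. The ordered positive-integer solutions are (4, 6, 6), (6, 4, 6), (6, 6, 4).
That gives 3 states.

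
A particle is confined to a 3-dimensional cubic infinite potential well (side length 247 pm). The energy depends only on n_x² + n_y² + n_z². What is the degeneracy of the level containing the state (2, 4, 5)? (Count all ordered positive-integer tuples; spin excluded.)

The level has n_x² + n_y² + n_z² = 45. The ordered positive-integer solutions are (2, 4, 5), (2, 5, 4), (4, 2, 5), (4, 5, 2), (5, 2, 4), (5, 4, 2).
That gives 6 states.

degeneracy = 6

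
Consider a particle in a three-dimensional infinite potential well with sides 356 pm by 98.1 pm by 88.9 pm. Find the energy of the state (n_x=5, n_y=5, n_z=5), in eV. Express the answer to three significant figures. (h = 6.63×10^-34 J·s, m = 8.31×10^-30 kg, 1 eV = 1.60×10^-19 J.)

E = 246 eV

For a 3D rectangular well E = (h²/8m)·Σ n_i²/L_i² = (6.63×10^-34)²/(8·8.31×10^-30) · [5²/(356 pm)² + 5²/(98.1 pm)² + 5²/(88.9 pm)²].
Evaluating gives E = 3.940×10^-17 J = 246 eV.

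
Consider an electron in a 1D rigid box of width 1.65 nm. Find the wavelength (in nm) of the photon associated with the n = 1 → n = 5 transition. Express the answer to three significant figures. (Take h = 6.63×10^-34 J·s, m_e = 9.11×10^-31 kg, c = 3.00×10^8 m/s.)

λ = 374 nm

E_1 = h²/(8m_eL²) = 2.215×10^-20 J, so ΔE = (5² − 1²)E_1 = 5.316×10^-19 J.
λ = hc/ΔE = (6.63×10^-34·3.00×10^8)/5.316×10^-19 = 3.74×10^-7 m = 374 nm.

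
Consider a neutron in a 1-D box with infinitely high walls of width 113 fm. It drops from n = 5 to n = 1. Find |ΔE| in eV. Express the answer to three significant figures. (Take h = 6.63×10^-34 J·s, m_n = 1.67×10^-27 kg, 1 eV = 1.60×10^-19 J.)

|ΔE| = 3.87×10^5 eV

E_1 = h²/(8m_nL²) = 2.577×10^-15 J.
|ΔE| = |5² − 1²|·E_1 = 24·2.577×10^-15 J = 6.185×10^-14 J = 3.87×10^5 eV.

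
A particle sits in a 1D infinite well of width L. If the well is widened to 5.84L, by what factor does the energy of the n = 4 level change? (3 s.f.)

0.0293

E_n ∝ 1/L², so the energy scales by 1/5.84² = 0.0293.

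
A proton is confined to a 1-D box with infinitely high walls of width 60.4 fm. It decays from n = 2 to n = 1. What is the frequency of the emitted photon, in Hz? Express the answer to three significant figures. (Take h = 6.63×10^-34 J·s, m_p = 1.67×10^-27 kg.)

E_1 = h²/(8m_pL²) = 9.019×10^-15 J and ΔE = (2² − 1²)E_1 = 2.706×10^-14 J.
f = ΔE/h = 2.706×10^-14/6.63×10^-34 = 4.08×10^19 Hz.

f = 4.08×10^19 Hz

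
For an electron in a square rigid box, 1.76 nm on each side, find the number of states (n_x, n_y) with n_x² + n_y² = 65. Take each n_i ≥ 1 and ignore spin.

degeneracy = 4

The level has n_x² + n_y² = 65. The ordered positive-integer solutions are (1, 8), (4, 7), (7, 4), (8, 1).
That gives 4 states.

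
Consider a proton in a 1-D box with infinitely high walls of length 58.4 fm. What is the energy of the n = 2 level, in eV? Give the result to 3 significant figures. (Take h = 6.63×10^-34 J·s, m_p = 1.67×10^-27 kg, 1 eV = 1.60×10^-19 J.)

For an infinite well E_n = n²h²/(8m_pL²), so E_1 = h²/(8m_pL²) = (6.63×10^-34)²/(8·1.67×10^-27·(5.84×10^-14 m)²) = 9.647×10^-15 J.
Then E_2 = 2²·E_1 = 4·9.647×10^-15 J = 3.859×10^-14 J.
Converting, E_2 = 3.859×10^-14 J / (1.60×10^-19 J/eV) = 2.41×10^5 eV.

E_2 = 2.41×10^5 eV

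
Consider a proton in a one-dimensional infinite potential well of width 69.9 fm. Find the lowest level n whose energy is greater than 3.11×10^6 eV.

E_1 = h²/(8m_pL²) = 6.714×10^-15 J = 4.191×10^4 eV.
Need n² > 3.11×10^6/4.191×10^4 = 74.21, i.e. n > 8.615.
The smallest integer satisfying this is n = 9.

n = 9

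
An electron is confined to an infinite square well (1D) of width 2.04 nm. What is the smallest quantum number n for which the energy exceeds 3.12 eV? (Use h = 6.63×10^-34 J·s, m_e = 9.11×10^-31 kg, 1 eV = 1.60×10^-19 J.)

E_1 = h²/(8m_eL²) = 1.449×10^-20 J = 0.09056 eV.
Need n² > 3.12/0.09056 = 34.45, i.e. n > 5.869.
The smallest integer satisfying this is n = 6.

n = 6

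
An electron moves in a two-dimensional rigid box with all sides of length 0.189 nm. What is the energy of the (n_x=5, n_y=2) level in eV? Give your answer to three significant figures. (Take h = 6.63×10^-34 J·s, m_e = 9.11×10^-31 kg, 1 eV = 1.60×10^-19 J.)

E = 306 eV

For a 2D rectangular well E = (h²/8m_e)·Σ n_i²/L_i² = (6.63×10^-34)²/(8·9.11×10^-31) · [5²/(0.189 nm)² + 2²/(0.189 nm)²].
Evaluating gives E = 4.897×10^-17 J = 306 eV.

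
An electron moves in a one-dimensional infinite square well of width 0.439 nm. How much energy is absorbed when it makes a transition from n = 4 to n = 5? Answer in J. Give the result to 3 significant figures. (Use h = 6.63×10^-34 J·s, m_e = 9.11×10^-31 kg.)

|ΔE| = 2.82×10^-18 J

E_1 = h²/(8m_eL²) = 3.130×10^-19 J.
|ΔE| = |4² − 5²|·E_1 = 9·3.130×10^-19 J = 2.82×10^-18 J.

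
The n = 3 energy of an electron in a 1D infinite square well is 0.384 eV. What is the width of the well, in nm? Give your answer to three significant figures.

From E_n = n²h²/(8m_eL²), L = n·h/√(8m_eE_n).
E_3 = 0.384 eV = 6.152×10^-20 J, so L = 3·6.626×10^-34/√(8·9.109×10^-31·6.152×10^-20) = 2.97×10^-9 m = 2.97 nm.

L = 2.97 nm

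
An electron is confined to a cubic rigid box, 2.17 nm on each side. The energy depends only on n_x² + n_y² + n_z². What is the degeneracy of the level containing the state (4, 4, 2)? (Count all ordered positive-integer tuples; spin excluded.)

degeneracy = 3

The level has n_x² + n_y² + n_z² = 36. The ordered positive-integer solutions are (2, 4, 4), (4, 2, 4), (4, 4, 2).
That gives 3 states.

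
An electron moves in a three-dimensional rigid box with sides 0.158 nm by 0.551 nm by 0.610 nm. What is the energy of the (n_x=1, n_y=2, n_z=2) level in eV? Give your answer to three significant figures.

For a 3D rectangular well E = (h²/8m_e)·Σ n_i²/L_i² = (6.626×10^-34)²/(8·9.109×10^-31) · [1²/(0.158 nm)² + 2²/(0.551 nm)² + 2²/(0.610 nm)²].
Evaluating gives E = 3.855×10^-18 J = 24.1 eV.

E = 24.1 eV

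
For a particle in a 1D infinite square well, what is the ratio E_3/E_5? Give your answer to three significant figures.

E_n ∝ n², so E_3/E_5 = 3²/5² = 9/25 = 0.360.

0.360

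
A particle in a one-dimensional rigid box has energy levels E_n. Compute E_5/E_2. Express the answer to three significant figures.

6.25

E_n ∝ n², so E_5/E_2 = 5²/2² = 25/4 = 6.25.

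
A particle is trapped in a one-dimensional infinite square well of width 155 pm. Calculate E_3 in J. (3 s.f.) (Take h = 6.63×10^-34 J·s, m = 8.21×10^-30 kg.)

For an infinite well E_n = n²h²/(8mL²), so E_1 = h²/(8mL²) = (6.63×10^-34)²/(8·8.21×10^-30·(1.55×10^-10 m)²) = 2.786×10^-19 J.
Then E_3 = 3²·E_1 = 9·2.786×10^-19 J = 2.51×10^-18 J.

E_3 = 2.51×10^-18 J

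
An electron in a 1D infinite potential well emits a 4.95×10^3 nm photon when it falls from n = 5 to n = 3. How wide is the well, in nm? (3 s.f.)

L = 4.90 nm

The photon carries ΔE = hc/λ = 6.626×10^-34·2.998×10^8/4.95×10^-6 m = 4.013×10^-20 J.
Since ΔE = (5² − 3²)E_1, E_1 = 2.508×10^-21 J, and L = h/√(8m_eE_1) = 4.90×10^-9 m = 4.90 nm.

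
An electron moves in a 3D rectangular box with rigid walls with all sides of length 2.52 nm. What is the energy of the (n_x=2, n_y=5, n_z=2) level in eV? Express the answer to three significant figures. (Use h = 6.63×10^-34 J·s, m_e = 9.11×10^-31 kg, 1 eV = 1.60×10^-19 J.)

E = 1.96 eV

For a 3D rectangular well E = (h²/8m_e)·Σ n_i²/L_i² = (6.63×10^-34)²/(8·9.11×10^-31) · [2²/(2.52 nm)² + 5²/(2.52 nm)² + 2²/(2.52 nm)²].
Evaluating gives E = 3.134×10^-19 J = 1.96 eV.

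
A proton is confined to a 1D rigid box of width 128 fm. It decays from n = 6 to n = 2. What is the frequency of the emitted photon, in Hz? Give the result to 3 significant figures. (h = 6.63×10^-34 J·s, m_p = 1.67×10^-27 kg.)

E_1 = h²/(8m_pL²) = 2.008×10^-15 J and ΔE = (6² − 2²)E_1 = 6.426×10^-14 J.
f = ΔE/h = 6.426×10^-14/6.63×10^-34 = 9.69×10^19 Hz.

f = 9.69×10^19 Hz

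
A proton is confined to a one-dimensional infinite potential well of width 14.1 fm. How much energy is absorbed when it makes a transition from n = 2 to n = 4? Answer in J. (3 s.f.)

|ΔE| = 1.98×10^-12 J

E_1 = h²/(8m_pL²) = 1.650×10^-13 J.
|ΔE| = |2² − 4²|·E_1 = 12·1.650×10^-13 J = 1.98×10^-12 J.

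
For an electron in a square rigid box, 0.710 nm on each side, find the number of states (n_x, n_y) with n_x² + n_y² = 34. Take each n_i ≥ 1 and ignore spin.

The level has n_x² + n_y² = 34. The ordered positive-integer solutions are (3, 5), (5, 3).
That gives 2 states.

degeneracy = 2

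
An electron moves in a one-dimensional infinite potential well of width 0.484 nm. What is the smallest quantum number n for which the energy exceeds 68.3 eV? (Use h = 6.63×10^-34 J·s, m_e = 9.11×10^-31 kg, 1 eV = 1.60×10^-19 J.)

n = 7

E_1 = h²/(8m_eL²) = 2.575×10^-19 J = 1.609 eV.
Need n² > 68.3/1.609 = 42.45, i.e. n > 6.515.
The smallest integer satisfying this is n = 7.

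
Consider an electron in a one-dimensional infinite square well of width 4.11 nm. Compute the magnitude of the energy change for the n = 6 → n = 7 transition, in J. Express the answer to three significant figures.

E_1 = h²/(8m_eL²) = 3.567×10^-21 J.
|ΔE| = |6² − 7²|·E_1 = 13·3.567×10^-21 J = 4.64×10^-20 J.

|ΔE| = 4.64×10^-20 J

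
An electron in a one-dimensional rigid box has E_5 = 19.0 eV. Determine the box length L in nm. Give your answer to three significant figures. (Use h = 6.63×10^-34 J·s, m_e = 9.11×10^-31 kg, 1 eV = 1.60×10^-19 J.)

L = 0.704 nm

From E_n = n²h²/(8m_eL²), L = n·h/√(8m_eE_n).
E_5 = 19.0 eV = 3.040×10^-18 J, so L = 5·6.63×10^-34/√(8·9.11×10^-31·3.040×10^-18) = 7.04×10^-10 m = 0.704 nm.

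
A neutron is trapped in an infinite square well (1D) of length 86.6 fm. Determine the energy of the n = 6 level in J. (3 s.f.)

E_6 = 1.57×10^-13 J

For an infinite well E_n = n²h²/(8m_nL²), so E_1 = h²/(8m_nL²) = (6.626×10^-34)²/(8·1.675×10^-27·(8.66×10^-14 m)²) = 4.369×10^-15 J.
Then E_6 = 6²·E_1 = 36·4.369×10^-15 J = 1.57×10^-13 J.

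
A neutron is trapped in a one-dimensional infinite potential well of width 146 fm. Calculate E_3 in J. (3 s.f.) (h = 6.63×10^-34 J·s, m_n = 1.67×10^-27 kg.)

E_3 = 1.39×10^-14 J

For an infinite well E_n = n²h²/(8m_nL²), so E_1 = h²/(8m_nL²) = (6.63×10^-34)²/(8·1.67×10^-27·(1.46×10^-13 m)²) = 1.544×10^-15 J.
Then E_3 = 3²·E_1 = 9·1.544×10^-15 J = 1.39×10^-14 J.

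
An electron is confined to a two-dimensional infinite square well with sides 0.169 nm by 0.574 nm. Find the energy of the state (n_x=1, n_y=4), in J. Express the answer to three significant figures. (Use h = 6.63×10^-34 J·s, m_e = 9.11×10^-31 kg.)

E = 5.04×10^-18 J

For a 2D rectangular well E = (h²/8m_e)·Σ n_i²/L_i² = (6.63×10^-34)²/(8·9.11×10^-31) · [1²/(0.169 nm)² + 4²/(0.574 nm)²].
Evaluating gives E = 5.04×10^-18 J.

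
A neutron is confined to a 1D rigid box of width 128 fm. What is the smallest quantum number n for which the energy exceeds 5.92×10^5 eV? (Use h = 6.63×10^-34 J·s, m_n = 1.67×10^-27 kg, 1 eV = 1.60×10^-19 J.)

E_1 = h²/(8m_nL²) = 2.008×10^-15 J = 1.255×10^4 eV.
Need n² > 5.92×10^5/1.255×10^4 = 47.17, i.e. n > 6.868.
The smallest integer satisfying this is n = 7.

n = 7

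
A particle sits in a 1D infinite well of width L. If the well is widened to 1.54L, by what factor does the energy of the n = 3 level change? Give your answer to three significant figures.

E_n ∝ 1/L², so the energy scales by 1/1.54² = 0.422.

0.422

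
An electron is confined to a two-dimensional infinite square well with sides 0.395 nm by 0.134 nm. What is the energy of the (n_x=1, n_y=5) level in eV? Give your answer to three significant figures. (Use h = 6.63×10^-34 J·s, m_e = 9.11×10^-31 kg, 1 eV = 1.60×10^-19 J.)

For a 2D rectangular well E = (h²/8m_e)·Σ n_i²/L_i² = (6.63×10^-34)²/(8·9.11×10^-31) · [1²/(0.395 nm)² + 5²/(0.134 nm)²].
Evaluating gives E = 8.436×10^-17 J = 527 eV.

E = 527 eV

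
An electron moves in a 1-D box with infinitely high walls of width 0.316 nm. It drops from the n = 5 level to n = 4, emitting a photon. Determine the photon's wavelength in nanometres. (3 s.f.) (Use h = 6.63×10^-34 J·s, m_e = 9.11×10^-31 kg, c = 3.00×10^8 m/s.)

λ = 36.6 nm

E_1 = h²/(8m_eL²) = 6.040×10^-19 J, so ΔE = (5² − 4²)E_1 = 5.436×10^-18 J.
λ = hc/ΔE = (6.63×10^-34·3.00×10^8)/5.436×10^-18 = 3.66×10^-8 m = 36.6 nm.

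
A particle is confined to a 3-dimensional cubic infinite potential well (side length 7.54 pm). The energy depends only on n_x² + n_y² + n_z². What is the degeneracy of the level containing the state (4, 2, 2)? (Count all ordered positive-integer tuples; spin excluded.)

degeneracy = 3

The level has n_x² + n_y² + n_z² = 24. The ordered positive-integer solutions are (2, 2, 4), (2, 4, 2), (4, 2, 2).
That gives 3 states.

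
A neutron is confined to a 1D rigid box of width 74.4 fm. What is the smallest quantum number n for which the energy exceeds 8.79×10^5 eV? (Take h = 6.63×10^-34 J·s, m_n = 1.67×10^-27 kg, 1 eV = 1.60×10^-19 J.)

E_1 = h²/(8m_nL²) = 5.944×10^-15 J = 3.715×10^4 eV.
Need n² > 8.79×10^5/3.715×10^4 = 23.66, i.e. n > 4.864.
The smallest integer satisfying this is n = 5.

n = 5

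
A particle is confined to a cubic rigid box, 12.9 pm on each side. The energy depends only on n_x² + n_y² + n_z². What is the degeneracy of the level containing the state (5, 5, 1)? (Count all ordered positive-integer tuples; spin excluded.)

degeneracy = 6

The level has n_x² + n_y² + n_z² = 51. The ordered positive-integer solutions are (1, 1, 7), (1, 5, 5), (1, 7, 1), (5, 1, 5), (5, 5, 1), (7, 1, 1).
That gives 6 states.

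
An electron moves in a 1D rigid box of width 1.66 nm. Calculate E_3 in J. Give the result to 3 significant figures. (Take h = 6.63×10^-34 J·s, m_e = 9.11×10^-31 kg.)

For an infinite well E_n = n²h²/(8m_eL²), so E_1 = h²/(8m_eL²) = (6.63×10^-34)²/(8·9.11×10^-31·(1.66×10^-9 m)²) = 2.189×10^-20 J.
Then E_3 = 3²·E_1 = 9·2.189×10^-20 J = 1.97×10^-19 J.

E_3 = 1.97×10^-19 J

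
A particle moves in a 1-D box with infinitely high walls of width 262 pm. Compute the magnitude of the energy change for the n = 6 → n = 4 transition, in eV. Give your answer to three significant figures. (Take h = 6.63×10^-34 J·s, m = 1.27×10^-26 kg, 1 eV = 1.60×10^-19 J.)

E_1 = h²/(8mL²) = 6.303×10^-23 J.
|ΔE| = |6² − 4²|·E_1 = 20·6.303×10^-23 J = 1.261×10^-21 J = 0.00788 eV.

|ΔE| = 0.00788 eV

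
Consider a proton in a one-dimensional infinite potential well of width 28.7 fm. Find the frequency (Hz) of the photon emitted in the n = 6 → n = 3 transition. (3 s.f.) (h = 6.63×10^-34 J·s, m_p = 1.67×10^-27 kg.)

E_1 = h²/(8m_pL²) = 3.994×10^-14 J and ΔE = (6² − 3²)E_1 = 1.078×10^-12 J.
f = ΔE/h = 1.078×10^-12/6.63×10^-34 = 1.63×10^21 Hz.

f = 1.63×10^21 Hz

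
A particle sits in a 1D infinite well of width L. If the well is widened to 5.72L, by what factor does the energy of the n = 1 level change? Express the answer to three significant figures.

0.0306

E_n ∝ 1/L², so the energy scales by 1/5.72² = 0.0306.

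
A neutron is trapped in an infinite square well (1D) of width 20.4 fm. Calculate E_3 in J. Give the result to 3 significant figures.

For an infinite well E_n = n²h²/(8m_nL²), so E_1 = h²/(8m_nL²) = (6.626×10^-34)²/(8·1.675×10^-27·(2.04×10^-14 m)²) = 7.873×10^-14 J.
Then E_3 = 3²·E_1 = 9·7.873×10^-14 J = 7.09×10^-13 J.

E_3 = 7.09×10^-13 J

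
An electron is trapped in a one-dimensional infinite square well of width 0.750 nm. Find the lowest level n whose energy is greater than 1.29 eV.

E_1 = h²/(8m_eL²) = 1.071×10^-19 J = 0.6685 eV.
Need n² > 1.29/0.6685 = 1.930, i.e. n > 1.389.
The smallest integer satisfying this is n = 2.

n = 2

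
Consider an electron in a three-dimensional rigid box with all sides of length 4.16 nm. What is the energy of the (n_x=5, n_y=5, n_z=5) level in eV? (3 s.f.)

For a 3D rectangular well E = (h²/8m_e)·Σ n_i²/L_i² = (6.626×10^-34)²/(8·9.109×10^-31) · [5²/(4.16 nm)² + 5²/(4.16 nm)² + 5²/(4.16 nm)²].
Evaluating gives E = 2.611×10^-19 J = 1.63 eV.

E = 1.63 eV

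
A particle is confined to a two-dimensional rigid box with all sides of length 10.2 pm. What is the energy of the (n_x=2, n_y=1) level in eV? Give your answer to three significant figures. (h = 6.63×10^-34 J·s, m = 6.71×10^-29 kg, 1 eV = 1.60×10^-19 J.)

For a 2D rectangular well E = (h²/8m)·Σ n_i²/L_i² = (6.63×10^-34)²/(8·6.71×10^-29) · [2²/(10.2 pm)² + 1²/(10.2 pm)²].
Evaluating gives E = 3.935×10^-17 J = 246 eV.

E = 246 eV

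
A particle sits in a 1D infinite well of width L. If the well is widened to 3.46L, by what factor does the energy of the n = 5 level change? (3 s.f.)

E_n ∝ 1/L², so the energy scales by 1/3.46² = 0.0835.

0.0835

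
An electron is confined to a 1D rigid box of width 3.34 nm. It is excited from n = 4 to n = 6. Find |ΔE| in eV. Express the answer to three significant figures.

|ΔE| = 0.674 eV

E_1 = h²/(8m_eL²) = 5.401×10^-21 J.
|ΔE| = |4² − 6²|·E_1 = 20·5.401×10^-21 J = 1.080×10^-19 J = 0.674 eV.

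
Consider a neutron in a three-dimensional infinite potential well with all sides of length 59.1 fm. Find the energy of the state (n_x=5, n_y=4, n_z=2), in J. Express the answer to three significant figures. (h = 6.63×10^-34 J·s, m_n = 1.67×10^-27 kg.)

E = 4.24×10^-13 J

For a 3D rectangular well E = (h²/8m_n)·Σ n_i²/L_i² = (6.63×10^-34)²/(8·1.67×10^-27) · [5²/(59.1 fm)² + 4²/(59.1 fm)² + 2²/(59.1 fm)²].
Evaluating gives E = 4.24×10^-13 J.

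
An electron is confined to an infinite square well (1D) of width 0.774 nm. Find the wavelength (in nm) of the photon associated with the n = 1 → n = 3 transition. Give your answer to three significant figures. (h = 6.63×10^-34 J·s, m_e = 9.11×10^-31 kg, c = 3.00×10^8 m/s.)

λ = 247 nm

E_1 = h²/(8m_eL²) = 1.007×10^-19 J, so ΔE = (3² − 1²)E_1 = 8.056×10^-19 J.
λ = hc/ΔE = (6.63×10^-34·3.00×10^8)/8.056×10^-19 = 2.47×10^-7 m = 247 nm.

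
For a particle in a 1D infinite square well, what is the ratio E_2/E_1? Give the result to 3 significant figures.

E_n ∝ n², so E_2/E_1 = 2²/1² = 4/1 = 4.00.

4.00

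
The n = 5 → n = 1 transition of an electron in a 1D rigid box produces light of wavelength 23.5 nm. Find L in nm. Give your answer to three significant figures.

The photon carries ΔE = hc/λ = 6.626×10^-34·2.998×10^8/2.35×10^-8 m = 8.453×10^-18 J.
Since ΔE = (5² − 1²)E_1, E_1 = 3.522×10^-19 J, and L = h/√(8m_eE_1) = 4.14×10^-10 m = 0.414 nm.

L = 0.414 nm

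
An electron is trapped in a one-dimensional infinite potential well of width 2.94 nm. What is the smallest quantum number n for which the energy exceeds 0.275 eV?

E_1 = h²/(8m_eL²) = 6.970×10^-21 J = 0.04351 eV.
Need n² > 0.275/0.04351 = 6.320, i.e. n > 2.514.
The smallest integer satisfying this is n = 3.

n = 3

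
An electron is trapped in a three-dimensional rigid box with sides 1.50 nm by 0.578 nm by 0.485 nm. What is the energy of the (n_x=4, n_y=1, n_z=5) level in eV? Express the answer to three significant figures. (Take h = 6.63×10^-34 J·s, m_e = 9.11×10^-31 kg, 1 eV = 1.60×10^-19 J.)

For a 3D rectangular well E = (h²/8m_e)·Σ n_i²/L_i² = (6.63×10^-34)²/(8·9.11×10^-31) · [4²/(1.50 nm)² + 1²/(0.578 nm)² + 5²/(0.485 nm)²].
Evaluating gives E = 7.020×10^-18 J = 43.9 eV.

E = 43.9 eV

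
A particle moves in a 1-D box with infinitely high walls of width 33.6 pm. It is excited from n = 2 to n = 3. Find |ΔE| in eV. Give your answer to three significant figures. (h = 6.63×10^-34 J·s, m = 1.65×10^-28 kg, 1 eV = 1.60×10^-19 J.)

E_1 = h²/(8mL²) = 2.950×10^-19 J.
|ΔE| = |2² − 3²|·E_1 = 5·2.950×10^-19 J = 1.475×10^-18 J = 9.22 eV.

|ΔE| = 9.22 eV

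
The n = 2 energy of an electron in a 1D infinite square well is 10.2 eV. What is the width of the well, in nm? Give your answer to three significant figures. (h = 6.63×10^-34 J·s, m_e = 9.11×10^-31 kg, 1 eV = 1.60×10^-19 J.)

L = 0.384 nm

From E_n = n²h²/(8m_eL²), L = n·h/√(8m_eE_n).
E_2 = 10.2 eV = 1.632×10^-18 J, so L = 2·6.63×10^-34/√(8·9.11×10^-31·1.632×10^-18) = 3.84×10^-10 m = 0.384 nm.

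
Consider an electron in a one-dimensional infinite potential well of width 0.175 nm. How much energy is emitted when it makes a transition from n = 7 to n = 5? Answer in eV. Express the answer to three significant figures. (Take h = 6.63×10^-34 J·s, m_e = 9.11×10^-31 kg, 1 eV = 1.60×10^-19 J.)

E_1 = h²/(8m_eL²) = 1.969×10^-18 J.
|ΔE| = |7² − 5²|·E_1 = 24·1.969×10^-18 J = 4.726×10^-17 J = 295 eV.

|ΔE| = 295 eV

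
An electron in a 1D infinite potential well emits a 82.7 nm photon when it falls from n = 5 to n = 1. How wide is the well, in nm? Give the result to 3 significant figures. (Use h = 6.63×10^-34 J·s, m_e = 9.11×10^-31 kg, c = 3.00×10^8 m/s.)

The photon carries ΔE = hc/λ = 6.63×10^-34·3.00×10^8/8.27×10^-8 m = 2.405×10^-18 J.
Since ΔE = (5² − 1²)E_1, E_1 = 1.002×10^-19 J, and L = h/√(8m_eE_1) = 7.76×10^-10 m = 0.776 nm.

L = 0.776 nm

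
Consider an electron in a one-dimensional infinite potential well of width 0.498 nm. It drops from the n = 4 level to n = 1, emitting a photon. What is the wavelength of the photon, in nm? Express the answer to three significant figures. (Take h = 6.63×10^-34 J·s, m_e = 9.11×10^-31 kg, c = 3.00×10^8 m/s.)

E_1 = h²/(8m_eL²) = 2.432×10^-19 J, so ΔE = (4² − 1²)E_1 = 3.648×10^-18 J.
λ = hc/ΔE = (6.63×10^-34·3.00×10^8)/3.648×10^-18 = 5.45×10^-8 m = 54.5 nm.

λ = 54.5 nm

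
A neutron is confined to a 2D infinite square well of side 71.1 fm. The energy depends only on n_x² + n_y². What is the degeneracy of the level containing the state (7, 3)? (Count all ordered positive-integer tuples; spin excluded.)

The level has n_x² + n_y² = 58. The ordered positive-integer solutions are (3, 7), (7, 3).
That gives 2 states.

degeneracy = 2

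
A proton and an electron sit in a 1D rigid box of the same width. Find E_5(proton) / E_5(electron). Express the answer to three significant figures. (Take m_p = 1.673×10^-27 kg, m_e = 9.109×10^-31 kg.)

5.44×10^-4

E_n ∝ 1/m at fixed n and L, so the ratio is m_e/m_p = 9.109×10^-31/1.673×10^-27 = 5.44×10^-4.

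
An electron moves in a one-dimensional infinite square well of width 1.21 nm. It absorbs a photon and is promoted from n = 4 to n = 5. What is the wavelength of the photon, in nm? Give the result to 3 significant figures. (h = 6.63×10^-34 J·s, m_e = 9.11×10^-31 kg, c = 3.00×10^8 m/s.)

λ = 536 nm

E_1 = h²/(8m_eL²) = 4.120×10^-20 J, so ΔE = (5² − 4²)E_1 = 3.708×10^-19 J.
λ = hc/ΔE = (6.63×10^-34·3.00×10^8)/3.708×10^-19 = 5.36×10^-7 m = 536 nm.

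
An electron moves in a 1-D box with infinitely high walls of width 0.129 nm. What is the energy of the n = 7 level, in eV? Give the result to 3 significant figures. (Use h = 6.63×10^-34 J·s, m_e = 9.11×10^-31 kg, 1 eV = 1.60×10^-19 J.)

E_7 = 1.11×10^3 eV

For an infinite well E_n = n²h²/(8m_eL²), so E_1 = h²/(8m_eL²) = (6.63×10^-34)²/(8·9.11×10^-31·(1.29×10^-10 m)²) = 3.624×10^-18 J.
Then E_7 = 7²·E_1 = 49·3.624×10^-18 J = 1.776×10^-16 J.
Converting, E_7 = 1.776×10^-16 J / (1.60×10^-19 J/eV) = 1.11×10^3 eV.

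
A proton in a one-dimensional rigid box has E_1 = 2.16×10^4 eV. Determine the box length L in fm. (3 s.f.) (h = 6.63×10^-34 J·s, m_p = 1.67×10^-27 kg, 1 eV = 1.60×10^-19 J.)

From E_n = n²h²/(8m_pL²), L = n·h/√(8m_pE_n).
E_1 = 2.16×10^4 eV = 3.456×10^-15 J, so L = 1·6.63×10^-34/√(8·1.67×10^-27·3.456×10^-15) = 9.76×10^-14 m = 97.6 fm.

L = 97.6 fm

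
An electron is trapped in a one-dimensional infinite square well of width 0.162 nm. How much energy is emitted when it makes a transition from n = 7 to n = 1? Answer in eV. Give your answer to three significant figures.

E_1 = h²/(8m_eL²) = 2.296×10^-18 J.
|ΔE| = |7² − 1²|·E_1 = 48·2.296×10^-18 J = 1.102×10^-16 J = 688 eV.

|ΔE| = 688 eV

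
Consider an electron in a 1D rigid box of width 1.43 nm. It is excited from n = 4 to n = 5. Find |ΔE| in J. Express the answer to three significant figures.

E_1 = h²/(8m_eL²) = 2.946×10^-20 J.
|ΔE| = |4² − 5²|·E_1 = 9·2.946×10^-20 J = 2.65×10^-19 J.

|ΔE| = 2.65×10^-19 J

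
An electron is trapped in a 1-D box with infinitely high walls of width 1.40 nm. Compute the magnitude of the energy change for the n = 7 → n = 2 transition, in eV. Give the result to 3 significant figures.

|ΔE| = 8.63 eV

E_1 = h²/(8m_eL²) = 3.074×10^-20 J.
|ΔE| = |7² − 2²|·E_1 = 45·3.074×10^-20 J = 1.383×10^-18 J = 8.63 eV.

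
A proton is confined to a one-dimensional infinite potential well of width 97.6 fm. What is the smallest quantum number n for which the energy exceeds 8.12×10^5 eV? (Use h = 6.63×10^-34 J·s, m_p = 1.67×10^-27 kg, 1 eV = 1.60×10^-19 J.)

E_1 = h²/(8m_pL²) = 3.454×10^-15 J = 2.159×10^4 eV.
Need n² > 8.12×10^5/2.159×10^4 = 37.61, i.e. n > 6.133.
The smallest integer satisfying this is n = 7.

n = 7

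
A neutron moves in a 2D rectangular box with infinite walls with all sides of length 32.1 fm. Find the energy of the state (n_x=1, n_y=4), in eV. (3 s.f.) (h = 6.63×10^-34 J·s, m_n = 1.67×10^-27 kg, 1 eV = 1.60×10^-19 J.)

For a 2D rectangular well E = (h²/8m_n)·Σ n_i²/L_i² = (6.63×10^-34)²/(8·1.67×10^-27) · [1²/(32.1 fm)² + 4²/(32.1 fm)²].
Evaluating gives E = 5.428×10^-13 J = 3.39×10^6 eV.

E = 3.39×10^6 eV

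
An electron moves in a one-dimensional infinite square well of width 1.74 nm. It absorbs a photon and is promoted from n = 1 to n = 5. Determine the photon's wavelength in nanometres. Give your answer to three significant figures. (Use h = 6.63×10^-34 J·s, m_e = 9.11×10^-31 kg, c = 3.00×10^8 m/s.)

E_1 = h²/(8m_eL²) = 1.992×10^-20 J, so ΔE = (5² − 1²)E_1 = 4.781×10^-19 J.
λ = hc/ΔE = (6.63×10^-34·3.00×10^8)/4.781×10^-19 = 4.16×10^-7 m = 416 nm.

λ = 416 nm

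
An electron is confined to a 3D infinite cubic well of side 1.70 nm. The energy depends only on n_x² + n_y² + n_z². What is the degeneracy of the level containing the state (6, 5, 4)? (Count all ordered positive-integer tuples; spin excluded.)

degeneracy = 12

The level has n_x² + n_y² + n_z² = 77. The ordered positive-integer solutions are (2, 3, 8), (2, 8, 3), (3, 2, 8), (3, 8, 2), (4, 5, 6), (4, 6, 5), (5, 4, 6), (5, 6, 4), (6, 4, 5), (6, 5, 4), (8, 2, 3), (8, 3, 2).
That gives 12 states.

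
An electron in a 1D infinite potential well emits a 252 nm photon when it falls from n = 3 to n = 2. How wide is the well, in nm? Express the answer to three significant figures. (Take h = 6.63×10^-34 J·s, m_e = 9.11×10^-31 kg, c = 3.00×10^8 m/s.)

L = 0.618 nm

The photon carries ΔE = hc/λ = 6.63×10^-34·3.00×10^8/2.52×10^-7 m = 7.893×10^-19 J.
Since ΔE = (3² − 2²)E_1, E_1 = 1.579×10^-19 J, and L = h/√(8m_eE_1) = 6.18×10^-10 m = 0.618 nm.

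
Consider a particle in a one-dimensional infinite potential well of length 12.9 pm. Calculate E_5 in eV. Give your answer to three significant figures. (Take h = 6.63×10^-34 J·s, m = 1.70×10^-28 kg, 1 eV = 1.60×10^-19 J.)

For an infinite well E_n = n²h²/(8mL²), so E_1 = h²/(8mL²) = (6.63×10^-34)²/(8·1.70×10^-28·(1.29×10^-11 m)²) = 1.942×10^-18 J.
Then E_5 = 5²·E_1 = 25·1.942×10^-18 J = 4.855×10^-17 J.
Converting, E_5 = 4.855×10^-17 J / (1.60×10^-19 J/eV) = 303 eV.

E_5 = 303 eV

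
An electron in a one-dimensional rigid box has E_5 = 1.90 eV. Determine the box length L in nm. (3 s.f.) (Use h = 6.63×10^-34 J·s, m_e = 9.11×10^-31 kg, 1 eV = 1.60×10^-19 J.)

L = 2.23 nm

From E_n = n²h²/(8m_eL²), L = n·h/√(8m_eE_n).
E_5 = 1.90 eV = 3.040×10^-19 J, so L = 5·6.63×10^-34/√(8·9.11×10^-31·3.040×10^-19) = 2.23×10^-9 m = 2.23 nm.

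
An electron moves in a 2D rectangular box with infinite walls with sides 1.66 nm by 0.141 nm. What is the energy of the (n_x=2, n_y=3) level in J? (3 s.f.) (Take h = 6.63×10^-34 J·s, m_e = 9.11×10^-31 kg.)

For a 2D rectangular well E = (h²/8m_e)·Σ n_i²/L_i² = (6.63×10^-34)²/(8·9.11×10^-31) · [2²/(1.66 nm)² + 3²/(0.141 nm)²].
Evaluating gives E = 2.74×10^-17 J.

E = 2.74×10^-17 J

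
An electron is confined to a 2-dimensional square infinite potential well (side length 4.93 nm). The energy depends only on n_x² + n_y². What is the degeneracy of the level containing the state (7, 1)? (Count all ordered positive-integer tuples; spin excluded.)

degeneracy = 3

The level has n_x² + n_y² = 50. The ordered positive-integer solutions are (1, 7), (5, 5), (7, 1).
That gives 3 states.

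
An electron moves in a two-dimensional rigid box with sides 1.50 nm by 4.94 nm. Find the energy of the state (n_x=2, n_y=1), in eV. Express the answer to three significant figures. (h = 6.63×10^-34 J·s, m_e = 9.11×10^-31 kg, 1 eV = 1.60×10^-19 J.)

E = 0.686 eV

For a 2D rectangular well E = (h²/8m_e)·Σ n_i²/L_i² = (6.63×10^-34)²/(8·9.11×10^-31) · [2²/(1.50 nm)² + 1²/(4.94 nm)²].
Evaluating gives E = 1.097×10^-19 J = 0.686 eV.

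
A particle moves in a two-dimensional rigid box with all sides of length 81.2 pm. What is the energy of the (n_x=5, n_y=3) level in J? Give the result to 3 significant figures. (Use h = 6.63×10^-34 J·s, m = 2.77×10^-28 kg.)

E = 1.02×10^-18 J

For a 2D rectangular well E = (h²/8m)·Σ n_i²/L_i² = (6.63×10^-34)²/(8·2.77×10^-28) · [5²/(81.2 pm)² + 3²/(81.2 pm)²].
Evaluating gives E = 1.02×10^-18 J.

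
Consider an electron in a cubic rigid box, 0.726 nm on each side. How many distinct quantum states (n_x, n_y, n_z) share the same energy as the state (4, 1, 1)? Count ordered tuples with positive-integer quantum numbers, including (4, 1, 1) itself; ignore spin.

The level has n_x² + n_y² + n_z² = 18. The ordered positive-integer solutions are (1, 1, 4), (1, 4, 1), (4, 1, 1).
That gives 3 states.

degeneracy = 3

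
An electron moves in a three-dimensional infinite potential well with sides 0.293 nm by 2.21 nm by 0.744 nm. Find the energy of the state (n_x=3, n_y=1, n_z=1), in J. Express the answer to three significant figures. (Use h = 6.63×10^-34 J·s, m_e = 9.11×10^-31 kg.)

For a 3D rectangular well E = (h²/8m_e)·Σ n_i²/L_i² = (6.63×10^-34)²/(8·9.11×10^-31) · [3²/(0.293 nm)² + 1²/(2.21 nm)² + 1²/(0.744 nm)²].
Evaluating gives E = 6.44×10^-18 J.

E = 6.44×10^-18 J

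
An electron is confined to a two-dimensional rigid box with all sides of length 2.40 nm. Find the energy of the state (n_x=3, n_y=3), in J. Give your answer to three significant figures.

E = 1.88×10^-19 J

For a 2D rectangular well E = (h²/8m_e)·Σ n_i²/L_i² = (6.626×10^-34)²/(8·9.109×10^-31) · [3²/(2.40 nm)² + 3²/(2.40 nm)²].
Evaluating gives E = 1.88×10^-19 J.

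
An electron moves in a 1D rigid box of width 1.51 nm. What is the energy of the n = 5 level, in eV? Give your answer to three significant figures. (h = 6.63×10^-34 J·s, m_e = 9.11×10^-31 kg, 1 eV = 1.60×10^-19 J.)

For an infinite well E_n = n²h²/(8m_eL²), so E_1 = h²/(8m_eL²) = (6.63×10^-34)²/(8·9.11×10^-31·(1.51×10^-9 m)²) = 2.645×10^-20 J.
Then E_5 = 5²·E_1 = 25·2.645×10^-20 J = 6.612×10^-19 J.
Converting, E_5 = 6.612×10^-19 J / (1.60×10^-19 J/eV) = 4.13 eV.

E_5 = 4.13 eV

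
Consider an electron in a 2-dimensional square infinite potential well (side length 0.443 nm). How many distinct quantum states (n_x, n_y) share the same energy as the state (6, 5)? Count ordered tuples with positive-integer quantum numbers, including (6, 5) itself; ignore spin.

degeneracy = 2

The level has n_x² + n_y² = 61. The ordered positive-integer solutions are (5, 6), (6, 5).
That gives 2 states.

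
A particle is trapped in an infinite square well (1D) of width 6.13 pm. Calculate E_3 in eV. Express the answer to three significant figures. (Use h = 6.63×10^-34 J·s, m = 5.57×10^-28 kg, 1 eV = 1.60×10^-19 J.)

For an infinite well E_n = n²h²/(8mL²), so E_1 = h²/(8mL²) = (6.63×10^-34)²/(8·5.57×10^-28·(6.13×10^-12 m)²) = 2.625×10^-18 J.
Then E_3 = 3²·E_1 = 9·2.625×10^-18 J = 2.362×10^-17 J.
Converting, E_3 = 2.362×10^-17 J / (1.60×10^-19 J/eV) = 148 eV.

E_3 = 148 eV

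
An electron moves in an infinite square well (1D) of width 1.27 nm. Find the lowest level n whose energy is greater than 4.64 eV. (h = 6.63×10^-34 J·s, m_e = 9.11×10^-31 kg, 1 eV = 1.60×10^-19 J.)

E_1 = h²/(8m_eL²) = 3.739×10^-20 J = 0.2337 eV.
Need n² > 4.64/0.2337 = 19.85, i.e. n > 4.455.
The smallest integer satisfying this is n = 5.

n = 5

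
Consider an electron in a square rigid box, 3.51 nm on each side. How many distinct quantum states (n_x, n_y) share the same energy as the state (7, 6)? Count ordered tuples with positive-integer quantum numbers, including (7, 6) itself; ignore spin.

degeneracy = 4

The level has n_x² + n_y² = 85. The ordered positive-integer solutions are (2, 9), (6, 7), (7, 6), (9, 2).
That gives 4 states.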